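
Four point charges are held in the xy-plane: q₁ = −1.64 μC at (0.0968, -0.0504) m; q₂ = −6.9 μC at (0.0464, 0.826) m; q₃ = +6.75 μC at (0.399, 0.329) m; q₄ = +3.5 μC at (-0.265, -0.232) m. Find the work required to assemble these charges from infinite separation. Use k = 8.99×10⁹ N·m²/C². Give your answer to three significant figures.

The assembly work is the sum of pairwise potential energies, U = Σ_{i<j} kqᵢqⱼ/rᵢⱼ.
Pair separations: r₁₂ = 0.878 m, r₁₃ = 0.485 m, r₁₄ = 0.405 m, r₂₃ = 0.609 m, r₂₄ = 1.10 m, r₃₄ = 0.869 m.
Summing all 6 pair terms gives U = -0.856 J.

-0.856 J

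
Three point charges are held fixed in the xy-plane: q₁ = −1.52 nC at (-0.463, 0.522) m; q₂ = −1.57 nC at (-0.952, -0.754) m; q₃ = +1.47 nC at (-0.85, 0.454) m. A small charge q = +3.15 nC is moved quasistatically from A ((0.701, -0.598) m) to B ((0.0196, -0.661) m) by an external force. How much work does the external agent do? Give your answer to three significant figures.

-1.86×10⁻⁸ J

For quasistatic motion the external work equals the change in potential energy: W_ext = qΔV = q(V_B − V_A).
At A: distances to the source charges are 1.62 m, 1.66 m, 1.87 m; V_A = Σ kqᵢ/rᵢ = -9.91 V.
At B: distances to the source charges are 1.28 m, 0.976 m, 1.41 m; V_B = Σ kqᵢ/rᵢ = -15.8 V.
ΔV = V_B − V_A = -5.90 V.
W_ext = qΔV = (3.15×10⁻⁹ C)(-5.90 V) = -1.86×10⁻⁸ J.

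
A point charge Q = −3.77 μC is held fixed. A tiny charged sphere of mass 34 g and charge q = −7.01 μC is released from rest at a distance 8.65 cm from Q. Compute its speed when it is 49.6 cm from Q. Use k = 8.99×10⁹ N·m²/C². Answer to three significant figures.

Only the electrostatic force acts, so mechanical energy is conserved: ½mv² = U₁ − U₂ = kQq(1/r₁ − 1/r₂).
U₁ − U₂ = (8.99×10⁹ N·m²/C²)(-3.77×10⁻⁶ C)(-7.01×10⁻⁶ C)(1/0.0865 − 1/0.496) = 2.27 J.
v = √(2·2.27/0.0340) = 11.5 m/s.

11.5 m/s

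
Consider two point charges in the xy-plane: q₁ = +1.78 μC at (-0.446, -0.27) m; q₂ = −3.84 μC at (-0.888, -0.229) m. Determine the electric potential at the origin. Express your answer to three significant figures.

The total potential is the scalar sum of each charge's contribution, V = Σ kqᵢ/rᵢ.
Distances from the field point to each charge: r₁ = 0.521 m, r₂ = 0.917 m.
V = k[(1.78×10⁻⁶)/(0.521) + (-3.84×10⁻⁶)/(0.917)] = -6950 V.

-6950 V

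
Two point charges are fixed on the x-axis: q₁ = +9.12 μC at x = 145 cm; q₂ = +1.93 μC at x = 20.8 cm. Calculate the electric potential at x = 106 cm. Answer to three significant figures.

Electric potential is a scalar, so the contributions from each charge add algebraically: V = Σ kqᵢ/rᵢ.
Distances from the field point to each charge: r₁ = 0.390 m, r₂ = 0.852 m.
V = k[(9.12×10⁻⁶)/(0.390) + (1.93×10⁻⁶)/(0.852)] = 2.31×10⁵ V.

2.31×10⁵ V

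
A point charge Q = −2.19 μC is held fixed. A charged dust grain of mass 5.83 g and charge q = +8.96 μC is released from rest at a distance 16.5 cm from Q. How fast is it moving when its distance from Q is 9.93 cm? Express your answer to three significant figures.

15.6 m/s

Only the electrostatic force acts, so mechanical energy is conserved: ½mv² = U₁ − U₂ = kQq(1/r₁ − 1/r₂).
U₁ − U₂ = (8.99×10⁹ N·m²/C²)(-2.19×10⁻⁶ C)(8.96×10⁻⁶ C)(1/0.165 − 1/0.0993) = 0.707 J.
v = √(2·0.707/5.83×10⁻³) = 15.6 m/s.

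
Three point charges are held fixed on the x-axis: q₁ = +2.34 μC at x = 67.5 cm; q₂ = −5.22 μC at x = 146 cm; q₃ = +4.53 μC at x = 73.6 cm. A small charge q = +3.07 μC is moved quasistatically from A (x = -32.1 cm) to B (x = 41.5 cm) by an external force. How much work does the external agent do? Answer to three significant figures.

For quasistatic motion the external work equals the change in potential energy: W_ext = qΔV = q(V_B − V_A).
At A: distances to the source charges are 0.996 m, 1.78 m, 1.06 m; V_A = Σ kqᵢ/rᵢ = 3.33×10⁴ V.
At B: distances to the source charges are 0.260 m, 1.04 m, 0.321 m; V_B = Σ kqᵢ/rᵢ = 1.63×10⁵ V.
ΔV = V_B − V_A = 1.30×10⁵ V.
W_ext = qΔV = (3.07×10⁻⁶ C)(1.30×10⁵ V) = 0.398 J.

0.398 J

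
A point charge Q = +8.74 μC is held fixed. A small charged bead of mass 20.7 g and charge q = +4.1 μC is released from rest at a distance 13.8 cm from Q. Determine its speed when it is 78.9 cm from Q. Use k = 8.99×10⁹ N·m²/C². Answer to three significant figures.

13.6 m/s

Only the electrostatic force acts, so mechanical energy is conserved: ½mv² = U₁ − U₂ = kQq(1/r₁ − 1/r₂).
U₁ − U₂ = (8.99×10⁹ N·m²/C²)(8.74×10⁻⁶ C)(4.10×10⁻⁶ C)(1/0.138 − 1/0.789) = 1.93 J.
v = √(2·1.93/0.0207) = 13.6 m/s.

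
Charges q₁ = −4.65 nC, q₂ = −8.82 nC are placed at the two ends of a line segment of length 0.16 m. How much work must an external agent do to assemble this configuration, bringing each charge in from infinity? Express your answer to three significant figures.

The work to assemble the configuration equals its total potential energy, U = Σ kqᵢqⱼ/rᵢⱼ over all pairs.
The separation is r = 0.160 m.
U = (2.30×10⁻⁶) = 2.30×10⁻⁶ J.

2.30×10⁻⁶ J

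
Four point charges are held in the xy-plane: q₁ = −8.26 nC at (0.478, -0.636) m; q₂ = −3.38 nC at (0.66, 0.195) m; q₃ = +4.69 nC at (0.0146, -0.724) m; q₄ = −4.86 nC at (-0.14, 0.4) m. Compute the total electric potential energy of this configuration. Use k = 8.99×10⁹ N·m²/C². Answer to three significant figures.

-2.73×10⁻⁷ J

The work to assemble the configuration equals its total potential energy, U = Σ kqᵢqⱼ/rᵢⱼ over all pairs.
Pair separations: r₁₂ = 0.851 m, r₁₃ = 0.472 m, r₁₄ = 1.21 m, r₂₃ = 1.12 m, r₂₄ = 0.826 m, r₃₄ = 1.13 m.
Summing all 6 pair terms gives U = -2.73×10⁻⁷ J.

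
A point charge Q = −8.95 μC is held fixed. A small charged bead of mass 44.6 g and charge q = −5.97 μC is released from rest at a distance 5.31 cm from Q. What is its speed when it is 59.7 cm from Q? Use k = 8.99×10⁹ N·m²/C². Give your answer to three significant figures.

19.2 m/s

Only the electrostatic force acts, so mechanical energy is conserved: ½mv² = U₁ − U₂ = kQq(1/r₁ − 1/r₂).
U₁ − U₂ = (8.99×10⁹ N·m²/C²)(-8.95×10⁻⁶ C)(-5.97×10⁻⁶ C)(1/0.0531 − 1/0.597) = 8.24 J.
v = √(2·8.24/0.0446) = 19.2 m/s.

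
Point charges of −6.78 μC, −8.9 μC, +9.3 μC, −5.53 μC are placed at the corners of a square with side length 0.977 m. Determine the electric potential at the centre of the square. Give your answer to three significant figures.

Electric potential is a scalar, so the contributions from each charge add algebraically: V = Σ kqᵢ/rᵢ.
The distance from each corner to the centre is a√2/2 = 0.691 m.
V = k[(-6.78×10⁻⁶)/(0.691) + (-8.90×10⁻⁶)/(0.691) + (9.30×10⁻⁶)/(0.691) + (-5.53×10⁻⁶)/(0.691)] = -1.55×10⁵ V.

-1.55×10⁵ V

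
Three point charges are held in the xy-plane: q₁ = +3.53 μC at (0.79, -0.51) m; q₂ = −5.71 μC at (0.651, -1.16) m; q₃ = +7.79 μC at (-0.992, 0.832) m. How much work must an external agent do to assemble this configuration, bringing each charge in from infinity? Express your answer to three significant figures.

The work to assemble the configuration equals its total potential energy, U = Σ kqᵢqⱼ/rᵢⱼ over all pairs.
Pair separations: r₁₂ = 0.665 m, r₁₃ = 2.23 m, r₂₃ = 2.58 m.
U = (-0.273) + (0.111) + (-0.155) = -0.317 J.

-0.317 J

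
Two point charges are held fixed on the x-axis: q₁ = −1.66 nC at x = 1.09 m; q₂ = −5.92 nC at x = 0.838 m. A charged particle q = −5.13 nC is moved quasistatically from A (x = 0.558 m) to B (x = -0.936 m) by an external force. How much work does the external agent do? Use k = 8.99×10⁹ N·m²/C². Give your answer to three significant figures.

For quasistatic motion the external work equals the change in potential energy: W_ext = qΔV = q(V_B − V_A).
At A: distances to the source charges are 0.532 m, 0.280 m; V_A = Σ kqᵢ/rᵢ = -218 V.
At B: distances to the source charges are 2.03 m, 1.77 m; V_B = Σ kqᵢ/rᵢ = -37.4 V.
ΔV = V_B − V_A = 181 V.
W_ext = qΔV = (-5.13×10⁻⁹ C)(181 V) = -9.27×10⁻⁷ J.

-9.27×10⁻⁷ J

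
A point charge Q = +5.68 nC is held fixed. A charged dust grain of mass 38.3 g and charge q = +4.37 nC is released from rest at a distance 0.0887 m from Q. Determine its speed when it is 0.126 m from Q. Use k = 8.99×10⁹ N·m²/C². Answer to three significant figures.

6.24×10⁻³ m/s

Only the electrostatic force acts, so mechanical energy is conserved: ½mv² = U₁ − U₂ = kQq(1/r₁ − 1/r₂).
U₁ − U₂ = (8.99×10⁹ N·m²/C²)(5.68×10⁻⁹ C)(4.37×10⁻⁹ C)(1/0.0887 − 1/0.126) = 7.45×10⁻⁷ J.
v = √(2·7.45×10⁻⁷/0.0383) = 6.24×10⁻³ m/s.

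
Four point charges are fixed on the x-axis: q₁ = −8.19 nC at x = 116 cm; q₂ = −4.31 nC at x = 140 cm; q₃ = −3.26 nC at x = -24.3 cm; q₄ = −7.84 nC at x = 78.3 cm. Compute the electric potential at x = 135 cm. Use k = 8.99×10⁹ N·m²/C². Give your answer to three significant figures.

Electric potential is a scalar, so the contributions from each charge add algebraically: V = Σ kqᵢ/rᵢ.
Distances from the field point to each charge: r₁ = 0.190 m, r₂ = 0.0500 m, r₃ = 1.59 m, r₄ = 0.567 m.
V = k[(-8.19×10⁻⁹)/(0.190) + (-4.31×10⁻⁹)/(0.0500) + (-3.26×10⁻⁹)/(1.59) + (-7.84×10⁻⁹)/(0.567)] = -1310 V.

-1310 V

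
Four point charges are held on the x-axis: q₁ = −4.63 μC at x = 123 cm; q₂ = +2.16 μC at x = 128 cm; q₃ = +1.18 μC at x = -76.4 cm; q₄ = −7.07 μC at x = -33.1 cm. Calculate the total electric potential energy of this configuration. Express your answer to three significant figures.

The work to assemble the configuration equals its total potential energy, U = Σ kqᵢqⱼ/rᵢⱼ over all pairs.
Pair separations: r₁₂ = 0.0500 m, r₁₃ = 1.99 m, r₁₄ = 1.56 m, r₂₃ = 2.04 m, r₂₄ = 1.61 m, r₃₄ = 0.433 m.
Summing all 6 pair terms gives U = -1.88 J.

-1.88 J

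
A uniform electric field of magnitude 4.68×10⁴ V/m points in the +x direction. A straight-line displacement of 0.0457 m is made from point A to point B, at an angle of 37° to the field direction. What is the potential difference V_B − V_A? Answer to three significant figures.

-1710 V

Only the component of displacement along E changes the potential: ΔV = −E·d·cosθ.
ΔV = −(4.68×10⁴ V/m)(0.0457 m)cos37° = -1710 V.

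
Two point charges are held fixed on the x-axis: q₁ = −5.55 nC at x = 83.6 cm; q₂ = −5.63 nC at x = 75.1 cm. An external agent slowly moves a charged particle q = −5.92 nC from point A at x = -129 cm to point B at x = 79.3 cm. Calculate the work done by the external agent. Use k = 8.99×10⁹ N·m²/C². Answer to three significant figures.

For quasistatic motion the external work equals the change in potential energy: W_ext = qΔV = q(V_B − V_A).
At A: distances to the source charges are 2.13 m, 2.04 m; V_A = Σ kqᵢ/rᵢ = -48.3 V.
At B: distances to the source charges are 0.0430 m, 0.0420 m; V_B = Σ kqᵢ/rᵢ = -2370 V.
ΔV = V_B − V_A = -2320 V.
W_ext = qΔV = (-5.92×10⁻⁹ C)(-2320 V) = 1.37×10⁻⁵ J.

1.37×10⁻⁵ J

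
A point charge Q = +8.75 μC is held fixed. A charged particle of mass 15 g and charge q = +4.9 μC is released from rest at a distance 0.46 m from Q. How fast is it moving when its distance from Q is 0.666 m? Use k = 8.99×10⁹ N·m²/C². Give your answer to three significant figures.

5.88 m/s

Only the electrostatic force acts, so mechanical energy is conserved: ½mv² = U₁ − U₂ = kQq(1/r₁ − 1/r₂).
U₁ − U₂ = (8.99×10⁹ N·m²/C²)(8.75×10⁻⁶ C)(4.90×10⁻⁶ C)(1/0.460 − 1/0.666) = 0.259 J.
v = √(2·0.259/0.0150) = 5.88 m/s.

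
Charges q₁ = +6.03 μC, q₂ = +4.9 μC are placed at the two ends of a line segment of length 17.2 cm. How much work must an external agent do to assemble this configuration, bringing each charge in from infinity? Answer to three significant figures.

The work to assemble the configuration equals its total potential energy, U = Σ kqᵢqⱼ/rᵢⱼ over all pairs.
The separation is r = 0.172 m.
U = (1.54) = 1.54 J.

1.54 J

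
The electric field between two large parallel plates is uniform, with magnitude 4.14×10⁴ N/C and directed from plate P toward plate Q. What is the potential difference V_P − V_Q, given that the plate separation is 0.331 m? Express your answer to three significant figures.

In a uniform field, potential decreases in the direction of E: ΔV = −E·d for a displacement d parallel to E.
Going from Q to P is a displacement of 0.331 m opposite to the field, so V_P − V_Q = +Ed = 1.37×10⁴ V.

1.37×10⁴ V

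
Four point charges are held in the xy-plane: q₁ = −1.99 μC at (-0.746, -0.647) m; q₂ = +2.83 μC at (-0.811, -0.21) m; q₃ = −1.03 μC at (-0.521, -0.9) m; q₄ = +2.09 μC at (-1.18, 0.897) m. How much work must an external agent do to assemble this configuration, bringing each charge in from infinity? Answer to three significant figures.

The work to assemble the configuration equals its total potential energy, U = Σ kqᵢqⱼ/rᵢⱼ over all pairs.
Pair separations: r₁₂ = 0.442 m, r₁₃ = 0.339 m, r₁₄ = 1.60 m, r₂₃ = 0.748 m, r₂₄ = 1.17 m, r₃₄ = 1.91 m.
Summing all 6 pair terms gives U = -0.0830 J.

-0.0830 J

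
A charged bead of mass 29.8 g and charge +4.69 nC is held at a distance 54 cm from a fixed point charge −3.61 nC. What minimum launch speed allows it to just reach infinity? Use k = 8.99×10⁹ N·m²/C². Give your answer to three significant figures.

4.35×10⁻³ m/s

To just escape, total mechanical energy must reach zero at infinity: ½mv²_min + U = 0, so ½mv²_min = −U = |kQq|/r.
|U| = |kQq|/r = (8.99×10⁹ N·m²/C²)(3.61×10⁻⁹)(4.69×10⁻⁹)/(0.540) = 2.82×10⁻⁷ J.
v_min = √(2|U|/m) = √(2·2.82×10⁻⁷/0.0298) = 4.35×10⁻³ m/s.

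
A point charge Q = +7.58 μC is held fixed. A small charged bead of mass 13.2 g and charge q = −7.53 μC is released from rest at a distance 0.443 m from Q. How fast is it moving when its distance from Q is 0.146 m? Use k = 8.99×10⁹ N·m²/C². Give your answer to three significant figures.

Only the electrostatic force acts, so mechanical energy is conserved: ½mv² = U₁ − U₂ = kQq(1/r₁ − 1/r₂).
U₁ − U₂ = (8.99×10⁹ N·m²/C²)(7.58×10⁻⁶ C)(-7.53×10⁻⁶ C)(1/0.443 − 1/0.146) = 2.36 J.
v = √(2·2.36/0.0132) = 18.9 m/s.

18.9 m/s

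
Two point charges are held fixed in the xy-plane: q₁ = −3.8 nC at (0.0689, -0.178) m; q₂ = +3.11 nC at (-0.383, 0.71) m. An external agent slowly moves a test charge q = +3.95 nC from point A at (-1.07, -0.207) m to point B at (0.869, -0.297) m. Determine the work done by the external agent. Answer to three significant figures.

-7.60×10⁻⁸ J

For quasistatic motion the external work equals the change in potential energy: W_ext = qΔV = q(V_B − V_A).
At A: distances to the source charges are 1.14 m, 1.15 m; V_A = Σ kqᵢ/rᵢ = -5.58 V.
At B: distances to the source charges are 0.809 m, 1.61 m; V_B = Σ kqᵢ/rᵢ = -24.8 V.
ΔV = V_B − V_A = -19.2 V.
W_ext = qΔV = (3.95×10⁻⁹ C)(-19.2 V) = -7.60×10⁻⁸ J.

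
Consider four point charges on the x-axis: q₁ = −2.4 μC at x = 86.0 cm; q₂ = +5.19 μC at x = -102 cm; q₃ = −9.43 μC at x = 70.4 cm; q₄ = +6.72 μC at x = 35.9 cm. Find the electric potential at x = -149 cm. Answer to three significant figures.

8.41×10⁴ V

The total potential is the scalar sum of each charge's contribution, V = Σ kqᵢ/rᵢ.
Distances from the field point to each charge: r₁ = 2.35 m, r₂ = 0.470 m, r₃ = 2.19 m, r₄ = 1.85 m.
V = k[(-2.40×10⁻⁶)/(2.35) + (5.19×10⁻⁶)/(0.470) + (-9.43×10⁻⁶)/(2.19) + (6.72×10⁻⁶)/(1.85)] = 8.41×10⁴ V.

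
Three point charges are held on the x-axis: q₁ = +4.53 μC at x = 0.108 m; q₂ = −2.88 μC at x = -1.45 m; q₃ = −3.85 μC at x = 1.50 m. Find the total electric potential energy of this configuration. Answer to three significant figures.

-0.154 J

The assembly work is the sum of pairwise potential energies, U = Σ_{i<j} kqᵢqⱼ/rᵢⱼ.
Pair separations: r₁₂ = 1.56 m, r₁₃ = 1.39 m, r₂₃ = 2.95 m.
U = (-0.0753) + (-0.113) + (0.0338) = -0.154 J.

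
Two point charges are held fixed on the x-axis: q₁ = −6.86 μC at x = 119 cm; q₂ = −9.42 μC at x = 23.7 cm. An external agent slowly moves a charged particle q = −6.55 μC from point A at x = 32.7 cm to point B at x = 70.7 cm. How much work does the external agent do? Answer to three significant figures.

For quasistatic motion the external work equals the change in potential energy: W_ext = qΔV = q(V_B − V_A).
At A: distances to the source charges are 0.863 m, 0.0900 m; V_A = Σ kqᵢ/rᵢ = -1.01×10⁶ V.
At B: distances to the source charges are 0.483 m, 0.470 m; V_B = Σ kqᵢ/rᵢ = -3.08×10⁵ V.
ΔV = V_B − V_A = 7.05×10⁵ V.
W_ext = qΔV = (-6.55×10⁻⁶ C)(7.05×10⁵ V) = -4.61 J.

-4.61 J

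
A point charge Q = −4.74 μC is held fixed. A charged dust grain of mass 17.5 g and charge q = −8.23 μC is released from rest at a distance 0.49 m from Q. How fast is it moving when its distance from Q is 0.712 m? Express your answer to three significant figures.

Only the electrostatic force acts, so mechanical energy is conserved: ½mv² = U₁ − U₂ = kQq(1/r₁ − 1/r₂).
U₁ − U₂ = (8.99×10⁹ N·m²/C²)(-4.74×10⁻⁶ C)(-8.23×10⁻⁶ C)(1/0.490 − 1/0.712) = 0.223 J.
v = √(2·0.223/0.0175) = 5.05 m/s.

5.05 m/s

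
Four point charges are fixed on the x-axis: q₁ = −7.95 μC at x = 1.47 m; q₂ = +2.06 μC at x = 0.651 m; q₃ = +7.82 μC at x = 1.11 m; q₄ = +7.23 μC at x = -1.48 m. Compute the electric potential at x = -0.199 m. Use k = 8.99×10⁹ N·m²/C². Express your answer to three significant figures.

The total potential is the scalar sum of each charge's contribution, V = Σ kqᵢ/rᵢ.
Distances from the field point to each charge: r₁ = 1.67 m, r₂ = 0.850 m, r₃ = 1.31 m, r₄ = 1.28 m.
V = k[(-7.95×10⁻⁶)/(1.67) + (2.06×10⁻⁶)/(0.850) + (7.82×10⁻⁶)/(1.31) + (7.23×10⁻⁶)/(1.28)] = 8.34×10⁴ V.

8.34×10⁴ V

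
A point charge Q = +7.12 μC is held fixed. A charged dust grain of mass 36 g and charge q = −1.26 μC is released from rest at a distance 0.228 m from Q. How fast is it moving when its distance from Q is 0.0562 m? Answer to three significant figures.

7.75 m/s

Only the electrostatic force acts, so mechanical energy is conserved: ½mv² = U₁ − U₂ = kQq(1/r₁ − 1/r₂).
U₁ − U₂ = (8.99×10⁹ N·m²/C²)(7.12×10⁻⁶ C)(-1.26×10⁻⁶ C)(1/0.228 − 1/0.0562) = 1.08 J.
v = √(2·1.08/0.0360) = 7.75 m/s.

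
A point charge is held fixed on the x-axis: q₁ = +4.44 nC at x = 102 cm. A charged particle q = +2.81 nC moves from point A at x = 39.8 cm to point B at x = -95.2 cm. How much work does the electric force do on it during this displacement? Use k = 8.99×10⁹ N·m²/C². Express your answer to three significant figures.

1.23×10⁻⁷ J

The work done by the electric force is W_field = −ΔU = −q(V_B − V_A) = q(V_A − V_B).
At A: distance to the source charge is 0.622 m; V_A = kq₁/r = 64.2 V.
At B: distance to the source charge is 1.97 m; V_B = kq₁/r = 20.2 V.
ΔV = V_B − V_A = -43.9 V.
W_field = −qΔV = −(2.81×10⁻⁹ C)(-43.9 V) = 1.23×10⁻⁷ J.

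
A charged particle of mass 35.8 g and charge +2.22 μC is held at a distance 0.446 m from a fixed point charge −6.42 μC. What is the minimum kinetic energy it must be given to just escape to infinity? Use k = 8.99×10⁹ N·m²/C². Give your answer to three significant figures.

0.287 J

To just escape, total mechanical energy must reach zero at infinity: ½mv²_min + U = 0, so ½mv²_min = −U = |kQq|/r.
|U| = |kQq|/r = (8.99×10⁹ N·m²/C²)(6.42×10⁻⁶)(2.22×10⁻⁶)/(0.446) = 0.287 J.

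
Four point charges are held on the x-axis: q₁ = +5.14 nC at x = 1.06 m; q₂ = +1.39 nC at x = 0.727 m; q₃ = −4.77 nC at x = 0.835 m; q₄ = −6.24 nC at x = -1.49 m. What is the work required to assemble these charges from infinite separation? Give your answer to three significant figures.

-1.37×10⁻⁶ J

The work to assemble the configuration equals its total potential energy, U = Σ kqᵢqⱼ/rᵢⱼ over all pairs.
Pair separations: r₁₂ = 0.333 m, r₁₃ = 0.225 m, r₁₄ = 2.55 m, r₂₃ = 0.108 m, r₂₄ = 2.22 m, r₃₄ = 2.33 m.
Summing all 6 pair terms gives U = -1.37×10⁻⁶ J.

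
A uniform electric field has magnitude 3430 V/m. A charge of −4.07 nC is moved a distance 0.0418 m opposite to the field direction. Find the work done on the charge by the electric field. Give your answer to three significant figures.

5.84×10⁻⁷ J

The potential change for a displacement 0.0418 m opposite to the field direction is ΔV = +Ed = 143 V.
W_field = −qΔV = 5.84×10⁻⁷ J.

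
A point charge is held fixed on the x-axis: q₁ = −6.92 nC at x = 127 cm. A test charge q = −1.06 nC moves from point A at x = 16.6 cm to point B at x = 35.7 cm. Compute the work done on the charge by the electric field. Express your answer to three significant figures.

The work done by the electric force is W_field = −ΔU = −q(V_B − V_A) = q(V_A − V_B).
At A: distance to the source charge is 1.10 m; V_A = kq₁/r = -56.4 V.
At B: distance to the source charge is 0.913 m; V_B = kq₁/r = -68.1 V.
ΔV = V_B − V_A = -11.8 V.
W_field = −qΔV = −(-1.06×10⁻⁹ C)(-11.8 V) = -1.25×10⁻⁸ J.

-1.25×10⁻⁸ J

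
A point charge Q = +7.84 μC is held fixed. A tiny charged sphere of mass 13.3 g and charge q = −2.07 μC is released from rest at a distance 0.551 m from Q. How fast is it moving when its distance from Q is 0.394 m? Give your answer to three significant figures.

3.98 m/s

Only the electrostatic force acts, so mechanical energy is conserved: ½mv² = U₁ − U₂ = kQq(1/r₁ − 1/r₂).
U₁ − U₂ = (8.99×10⁹ N·m²/C²)(7.84×10⁻⁶ C)(-2.07×10⁻⁶ C)(1/0.551 − 1/0.394) = 0.106 J.
v = √(2·0.106/0.0133) = 3.98 m/s.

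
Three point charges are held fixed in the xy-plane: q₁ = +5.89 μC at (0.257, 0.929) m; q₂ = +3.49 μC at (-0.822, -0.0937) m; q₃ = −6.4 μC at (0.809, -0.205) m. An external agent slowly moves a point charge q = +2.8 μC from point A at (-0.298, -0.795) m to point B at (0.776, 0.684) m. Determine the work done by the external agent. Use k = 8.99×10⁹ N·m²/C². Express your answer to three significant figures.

For quasistatic motion the external work equals the change in potential energy: W_ext = qΔV = q(V_B − V_A).
At A: distances to the source charges are 1.81 m, 0.875 m, 1.25 m; V_A = Σ kqᵢ/rᵢ = 1.92×10⁴ V.
At B: distances to the source charges are 0.574 m, 1.78 m, 0.890 m; V_B = Σ kqᵢ/rᵢ = 4.52×10⁴ V.
ΔV = V_B − V_A = 2.60×10⁴ V.
W_ext = qΔV = (2.80×10⁻⁶ C)(2.60×10⁴ V) = 0.0729 J.

0.0729 J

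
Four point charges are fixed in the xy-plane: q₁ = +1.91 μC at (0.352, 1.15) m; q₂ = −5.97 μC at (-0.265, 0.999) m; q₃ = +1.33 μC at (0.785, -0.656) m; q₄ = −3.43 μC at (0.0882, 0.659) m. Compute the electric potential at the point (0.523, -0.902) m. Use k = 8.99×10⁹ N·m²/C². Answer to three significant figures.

The total potential is the scalar sum of each charge's contribution, V = Σ kqᵢ/rᵢ.
Distances from the field point to each charge: r₁ = 2.06 m, r₂ = 2.06 m, r₃ = 0.359 m, r₄ = 1.62 m.
V = k[(1.91×10⁻⁶)/(2.06) + (-5.97×10⁻⁶)/(2.06) + (1.33×10⁻⁶)/(0.359) + (-3.43×10⁻⁶)/(1.62)] = -3500 V.

-3500 V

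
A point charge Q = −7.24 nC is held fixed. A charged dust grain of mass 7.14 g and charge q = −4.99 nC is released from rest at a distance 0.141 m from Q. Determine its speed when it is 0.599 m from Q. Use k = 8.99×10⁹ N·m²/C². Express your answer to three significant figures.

0.0222 m/s

Only the electrostatic force acts, so mechanical energy is conserved: ½mv² = U₁ − U₂ = kQq(1/r₁ − 1/r₂).
U₁ − U₂ = (8.99×10⁹ N·m²/C²)(-7.24×10⁻⁹ C)(-4.99×10⁻⁹ C)(1/0.141 − 1/0.599) = 1.76×10⁻⁶ J.
v = √(2·1.76×10⁻⁶/7.14×10⁻³) = 0.0222 m/s.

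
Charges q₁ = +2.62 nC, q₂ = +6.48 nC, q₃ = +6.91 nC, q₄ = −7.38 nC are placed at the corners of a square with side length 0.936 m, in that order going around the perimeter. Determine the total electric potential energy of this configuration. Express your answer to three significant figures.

The assembly work is the sum of pairwise potential energies, U = Σ_{i<j} kqᵢqⱼ/rᵢⱼ.
The four side pairs have separation 0.936 m and the two diagonal pairs 1.32 m.
Summing all 6 pair terms gives U = -2.84×10⁻⁷ J.

-2.84×10⁻⁷ J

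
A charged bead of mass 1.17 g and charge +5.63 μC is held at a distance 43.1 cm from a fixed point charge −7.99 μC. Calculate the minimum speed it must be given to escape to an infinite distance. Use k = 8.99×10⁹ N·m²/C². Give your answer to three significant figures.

To just escape, total mechanical energy must reach zero at infinity: ½mv²_min + U = 0, so ½mv²_min = −U = |kQq|/r.
|U| = |kQq|/r = (8.99×10⁹ N·m²/C²)(7.99×10⁻⁶)(5.63×10⁻⁶)/(0.431) = 0.938 J.
v_min = √(2|U|/m) = √(2·0.938/1.17×10⁻³) = 40.0 m/s.

40.0 m/s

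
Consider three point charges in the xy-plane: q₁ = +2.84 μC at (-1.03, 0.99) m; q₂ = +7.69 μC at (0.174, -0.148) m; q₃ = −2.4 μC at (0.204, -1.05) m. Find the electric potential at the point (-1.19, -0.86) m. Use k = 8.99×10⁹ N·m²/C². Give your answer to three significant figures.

Electric potential is a scalar, so the contributions from each charge add algebraically: V = Σ kqᵢ/rᵢ.
Distances from the field point to each charge: r₁ = 1.86 m, r₂ = 1.54 m, r₃ = 1.41 m.
V = k[(2.84×10⁻⁶)/(1.86) + (7.69×10⁻⁶)/(1.54) + (-2.40×10⁻⁶)/(1.41)] = 4.33×10⁴ V.

4.33×10⁴ V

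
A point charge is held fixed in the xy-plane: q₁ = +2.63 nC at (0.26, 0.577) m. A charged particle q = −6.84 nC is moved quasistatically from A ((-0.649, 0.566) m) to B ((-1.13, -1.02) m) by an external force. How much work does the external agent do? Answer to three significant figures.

1.02×10⁻⁷ J

For quasistatic motion the external work equals the change in potential energy: W_ext = qΔV = q(V_B − V_A).
At A: distance to the source charge is 0.909 m; V_A = kq₁/r = 26.0 V.
At B: distance to the source charge is 2.12 m; V_B = kq₁/r = 11.2 V.
ΔV = V_B − V_A = -14.8 V.
W_ext = qΔV = (-6.84×10⁻⁹ C)(-14.8 V) = 1.02×10⁻⁷ J.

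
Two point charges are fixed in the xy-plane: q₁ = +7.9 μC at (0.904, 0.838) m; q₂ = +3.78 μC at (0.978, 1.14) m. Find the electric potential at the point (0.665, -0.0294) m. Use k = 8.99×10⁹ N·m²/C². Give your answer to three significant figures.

1.07×10⁵ V

Electric potential is a scalar, so the contributions from each charge add algebraically: V = Σ kqᵢ/rᵢ.
Distances from the field point to each charge: r₁ = 0.900 m, r₂ = 1.21 m.
V = k[(7.90×10⁻⁶)/(0.900) + (3.78×10⁻⁶)/(1.21)] = 1.07×10⁵ V.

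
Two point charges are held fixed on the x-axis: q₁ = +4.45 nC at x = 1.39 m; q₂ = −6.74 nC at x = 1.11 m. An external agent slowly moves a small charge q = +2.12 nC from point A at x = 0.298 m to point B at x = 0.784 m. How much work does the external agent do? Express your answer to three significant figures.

-1.74×10⁻⁷ J

For quasistatic motion the external work equals the change in potential energy: W_ext = qΔV = q(V_B − V_A).
At A: distances to the source charges are 1.09 m, 0.812 m; V_A = Σ kqᵢ/rᵢ = -38.0 V.
At B: distances to the source charges are 0.606 m, 0.326 m; V_B = Σ kqᵢ/rᵢ = -120 V.
ΔV = V_B − V_A = -81.9 V.
W_ext = qΔV = (2.12×10⁻⁹ C)(-81.9 V) = -1.74×10⁻⁷ J.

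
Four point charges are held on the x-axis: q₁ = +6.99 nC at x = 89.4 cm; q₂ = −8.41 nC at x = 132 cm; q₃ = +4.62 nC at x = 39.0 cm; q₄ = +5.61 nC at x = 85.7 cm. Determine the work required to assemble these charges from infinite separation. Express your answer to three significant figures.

8.07×10⁻⁶ J

The assembly work is the sum of pairwise potential energies, U = Σ_{i<j} kqᵢqⱼ/rᵢⱼ.
Pair separations: r₁₂ = 0.426 m, r₁₃ = 0.504 m, r₁₄ = 0.0370 m, r₂₃ = 0.930 m, r₂₄ = 0.463 m, r₃₄ = 0.467 m.
Summing all 6 pair terms gives U = 8.07×10⁻⁶ J.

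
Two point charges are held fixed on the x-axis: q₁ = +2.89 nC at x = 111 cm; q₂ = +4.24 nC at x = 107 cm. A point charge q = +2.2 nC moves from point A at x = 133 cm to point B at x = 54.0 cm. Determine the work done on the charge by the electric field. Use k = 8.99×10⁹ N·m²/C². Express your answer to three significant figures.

The work done by the electric force is W_field = −ΔU = −q(V_B − V_A) = q(V_A − V_B).
At A: distances to the source charges are 0.220 m, 0.260 m; V_A = Σ kqᵢ/rᵢ = 265 V.
At B: distances to the source charges are 0.570 m, 0.530 m; V_B = Σ kqᵢ/rᵢ = 118 V.
ΔV = V_B − V_A = -147 V.
W_field = −qΔV = −(2.20×10⁻⁹ C)(-147 V) = 3.24×10⁻⁷ J.

3.24×10⁻⁷ J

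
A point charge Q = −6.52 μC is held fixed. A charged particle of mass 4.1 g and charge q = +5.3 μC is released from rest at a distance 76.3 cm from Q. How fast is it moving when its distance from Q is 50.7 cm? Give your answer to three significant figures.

10.0 m/s

Only the electrostatic force acts, so mechanical energy is conserved: ½mv² = U₁ − U₂ = kQq(1/r₁ − 1/r₂).
U₁ − U₂ = (8.99×10⁹ N·m²/C²)(-6.52×10⁻⁶ C)(5.30×10⁻⁶ C)(1/0.763 − 1/0.507) = 0.206 J.
v = √(2·0.206/4.10×10⁻³) = 10.0 m/s.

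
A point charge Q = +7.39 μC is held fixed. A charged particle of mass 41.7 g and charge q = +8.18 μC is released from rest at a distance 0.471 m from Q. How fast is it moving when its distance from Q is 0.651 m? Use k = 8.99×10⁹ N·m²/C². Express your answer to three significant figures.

3.91 m/s

Only the electrostatic force acts, so mechanical energy is conserved: ½mv² = U₁ − U₂ = kQq(1/r₁ − 1/r₂).
U₁ − U₂ = (8.99×10⁹ N·m²/C²)(7.39×10⁻⁶ C)(8.18×10⁻⁶ C)(1/0.471 − 1/0.651) = 0.319 J.
v = √(2·0.319/0.0417) = 3.91 m/s.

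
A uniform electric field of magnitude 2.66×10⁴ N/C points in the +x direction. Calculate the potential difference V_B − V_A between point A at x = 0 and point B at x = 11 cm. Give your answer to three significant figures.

-2930 V

In a uniform field, potential decreases in the direction of E: V_B − V_A = −E·Δx.
V_B − V_A = −(2.66×10⁴ V/m)(0.110 m) = -2930 V.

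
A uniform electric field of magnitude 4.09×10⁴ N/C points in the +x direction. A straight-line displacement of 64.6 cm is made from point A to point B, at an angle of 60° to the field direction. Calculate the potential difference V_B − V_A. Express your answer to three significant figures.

-1.32×10⁴ V

Only the component of displacement along E changes the potential: ΔV = −E·d·cosθ.
ΔV = −(4.09×10⁴ V/m)(0.646 m)cos60° = -1.32×10⁴ V.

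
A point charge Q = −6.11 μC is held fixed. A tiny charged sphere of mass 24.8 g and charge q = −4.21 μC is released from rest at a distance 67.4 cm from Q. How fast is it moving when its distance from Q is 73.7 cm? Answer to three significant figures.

Only the electrostatic force acts, so mechanical energy is conserved: ½mv² = U₁ − U₂ = kQq(1/r₁ − 1/r₂).
U₁ − U₂ = (8.99×10⁹ N·m²/C²)(-6.11×10⁻⁶ C)(-4.21×10⁻⁶ C)(1/0.674 − 1/0.737) = 0.0293 J.
v = √(2·0.0293/0.0248) = 1.54 m/s.

1.54 m/s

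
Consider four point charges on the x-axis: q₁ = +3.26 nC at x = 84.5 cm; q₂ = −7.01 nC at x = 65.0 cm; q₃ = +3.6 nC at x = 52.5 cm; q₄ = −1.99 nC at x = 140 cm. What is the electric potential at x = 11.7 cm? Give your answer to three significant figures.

-12.6 V

The total potential is the scalar sum of each charge's contribution, V = Σ kqᵢ/rᵢ.
Distances from the field point to each charge: r₁ = 0.728 m, r₂ = 0.533 m, r₃ = 0.408 m, r₄ = 1.28 m.
V = k[(3.26×10⁻⁹)/(0.728) + (-7.01×10⁻⁹)/(0.533) + (3.60×10⁻⁹)/(0.408) + (-1.99×10⁻⁹)/(1.28)] = -12.6 V.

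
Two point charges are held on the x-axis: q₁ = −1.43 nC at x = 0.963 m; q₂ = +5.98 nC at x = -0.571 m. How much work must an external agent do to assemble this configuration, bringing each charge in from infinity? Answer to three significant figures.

The work to assemble the configuration equals its total potential energy, U = Σ kqᵢqⱼ/rᵢⱼ over all pairs.
Pair separations: r₁₂ = 1.53 m.
U = (-5.01×10⁻⁸) = -5.01×10⁻⁸ J.

-5.01×10⁻⁸ J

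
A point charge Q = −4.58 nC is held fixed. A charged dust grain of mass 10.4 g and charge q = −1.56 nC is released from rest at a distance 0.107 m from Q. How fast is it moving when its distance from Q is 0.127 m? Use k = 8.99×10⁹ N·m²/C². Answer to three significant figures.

Only the electrostatic force acts, so mechanical energy is conserved: ½mv² = U₁ − U₂ = kQq(1/r₁ − 1/r₂).
U₁ − U₂ = (8.99×10⁹ N·m²/C²)(-4.58×10⁻⁹ C)(-1.56×10⁻⁹ C)(1/0.107 − 1/0.127) = 9.45×10⁻⁸ J.
v = √(2·9.45×10⁻⁸/0.0104) = 4.26×10⁻³ m/s.

4.26×10⁻³ m/s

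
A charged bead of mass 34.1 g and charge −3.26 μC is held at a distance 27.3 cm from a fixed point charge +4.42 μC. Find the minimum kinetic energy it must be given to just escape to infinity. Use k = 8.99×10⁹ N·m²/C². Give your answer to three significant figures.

To just escape, total mechanical energy must reach zero at infinity: ½mv²_min + U = 0, so ½mv²_min = −U = |kQq|/r.
|U| = |kQq|/r = (8.99×10⁹ N·m²/C²)(4.42×10⁻⁶)(3.26×10⁻⁶)/(0.273) = 0.475 J.

0.475 J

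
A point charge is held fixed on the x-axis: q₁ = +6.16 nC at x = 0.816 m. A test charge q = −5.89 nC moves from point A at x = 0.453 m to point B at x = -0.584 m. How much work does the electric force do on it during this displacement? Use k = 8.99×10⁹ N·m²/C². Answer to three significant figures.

-6.66×10⁻⁷ J

The work done by the electric force is W_field = −ΔU = −q(V_B − V_A) = q(V_A − V_B).
At A: distance to the source charge is 0.363 m; V_A = kq₁/r = 153 V.
At B: distance to the source charge is 1.40 m; V_B = kq₁/r = 39.6 V.
ΔV = V_B − V_A = -113 V.
W_field = −qΔV = −(-5.89×10⁻⁹ C)(-113 V) = -6.66×10⁻⁷ J.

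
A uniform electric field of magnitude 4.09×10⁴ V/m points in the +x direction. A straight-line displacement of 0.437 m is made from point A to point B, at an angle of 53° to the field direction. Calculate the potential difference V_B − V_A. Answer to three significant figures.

Only the component of displacement along E changes the potential: ΔV = −E·d·cosθ.
ΔV = −(4.09×10⁴ V/m)(0.437 m)cos53° = -1.08×10⁴ V.

-1.08×10⁴ V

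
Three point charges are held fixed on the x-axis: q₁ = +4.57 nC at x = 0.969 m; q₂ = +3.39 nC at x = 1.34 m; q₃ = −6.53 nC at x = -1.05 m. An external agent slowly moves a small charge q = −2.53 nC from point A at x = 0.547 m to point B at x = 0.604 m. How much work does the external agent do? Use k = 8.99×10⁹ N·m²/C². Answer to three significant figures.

-4.92×10⁻⁸ J

For quasistatic motion the external work equals the change in potential energy: W_ext = qΔV = q(V_B − V_A).
At A: distances to the source charges are 0.422 m, 0.793 m, 1.60 m; V_A = Σ kqᵢ/rᵢ = 99.0 V.
At B: distances to the source charges are 0.365 m, 0.736 m, 1.65 m; V_B = Σ kqᵢ/rᵢ = 118 V.
ΔV = V_B − V_A = 19.4 V.
W_ext = qΔV = (-2.53×10⁻⁹ C)(19.4 V) = -4.92×10⁻⁸ J.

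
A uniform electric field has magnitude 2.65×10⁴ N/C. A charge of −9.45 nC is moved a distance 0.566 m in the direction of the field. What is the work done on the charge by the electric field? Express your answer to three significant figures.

The potential change for a displacement 0.566 m in the direction of the field is ΔV = −Ed = -1.50×10⁴ V.
W_field = −qΔV = -1.42×10⁻⁴ J.

-1.42×10⁻⁴ J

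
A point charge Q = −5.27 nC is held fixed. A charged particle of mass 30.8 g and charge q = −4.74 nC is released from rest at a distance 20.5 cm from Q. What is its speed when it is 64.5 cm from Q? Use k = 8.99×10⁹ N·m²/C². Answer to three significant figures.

6.97×10⁻³ m/s

Only the electrostatic force acts, so mechanical energy is conserved: ½mv² = U₁ − U₂ = kQq(1/r₁ − 1/r₂).
U₁ − U₂ = (8.99×10⁹ N·m²/C²)(-5.27×10⁻⁹ C)(-4.74×10⁻⁹ C)(1/0.205 − 1/0.645) = 7.47×10⁻⁷ J.
v = √(2·7.47×10⁻⁷/0.0308) = 6.97×10⁻³ m/s.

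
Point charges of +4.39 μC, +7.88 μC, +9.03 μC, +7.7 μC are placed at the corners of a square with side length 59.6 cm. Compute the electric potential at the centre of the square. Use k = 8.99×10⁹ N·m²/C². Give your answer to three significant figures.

6.19×10⁵ V

Electric potential is a scalar, so the contributions from each charge add algebraically: V = Σ kqᵢ/rᵢ.
The distance from each corner to the centre is a√2/2 = 0.421 m.
V = k[(4.39×10⁻⁶)/(0.421) + (7.88×10⁻⁶)/(0.421) + (9.03×10⁻⁶)/(0.421) + (7.70×10⁻⁶)/(0.421)] = 6.19×10⁵ V.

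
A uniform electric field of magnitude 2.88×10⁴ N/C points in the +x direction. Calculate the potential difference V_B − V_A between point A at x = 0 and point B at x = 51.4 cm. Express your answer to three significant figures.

-1.48×10⁴ V

In a uniform field, potential decreases in the direction of E: V_B − V_A = −E·Δx.
V_B − V_A = −(2.88×10⁴ V/m)(0.514 m) = -1.48×10⁴ V.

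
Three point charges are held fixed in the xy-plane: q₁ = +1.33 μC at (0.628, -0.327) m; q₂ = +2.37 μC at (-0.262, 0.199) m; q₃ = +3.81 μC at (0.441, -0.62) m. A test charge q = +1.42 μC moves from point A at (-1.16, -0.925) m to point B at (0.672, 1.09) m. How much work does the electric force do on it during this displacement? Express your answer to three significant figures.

The work done by the electric force is W_field = −ΔU = −q(V_B − V_A) = q(V_A − V_B).
At A: distances to the source charges are 1.89 m, 1.44 m, 1.63 m; V_A = Σ kqᵢ/rᵢ = 4.22×10⁴ V.
At B: distances to the source charges are 1.42 m, 1.29 m, 1.73 m; V_B = Σ kqᵢ/rᵢ = 4.48×10⁴ V.
ΔV = V_B − V_A = 2620 V.
W_field = −qΔV = −(1.42×10⁻⁶ C)(2620 V) = -3.72×10⁻³ J.

-3.72×10⁻³ J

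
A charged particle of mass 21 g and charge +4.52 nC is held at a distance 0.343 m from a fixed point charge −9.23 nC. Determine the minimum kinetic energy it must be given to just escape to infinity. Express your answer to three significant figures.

To just escape, total mechanical energy must reach zero at infinity: ½mv²_min + U = 0, so ½mv²_min = −U = |kQq|/r.
|U| = |kQq|/r = (8.99×10⁹ N·m²/C²)(9.23×10⁻⁹)(4.52×10⁻⁹)/(0.343) = 1.09×10⁻⁶ J.

1.09×10⁻⁶ J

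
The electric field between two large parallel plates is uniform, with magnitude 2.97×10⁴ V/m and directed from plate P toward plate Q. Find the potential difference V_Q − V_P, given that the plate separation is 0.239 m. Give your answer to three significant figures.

-7100 V

In a uniform field, potential decreases in the direction of E: ΔV = −E·d for a displacement d parallel to E.
Going from P to Q is a displacement of 0.239 m along the field, so V_Q − V_P = −Ed = -7100 V.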